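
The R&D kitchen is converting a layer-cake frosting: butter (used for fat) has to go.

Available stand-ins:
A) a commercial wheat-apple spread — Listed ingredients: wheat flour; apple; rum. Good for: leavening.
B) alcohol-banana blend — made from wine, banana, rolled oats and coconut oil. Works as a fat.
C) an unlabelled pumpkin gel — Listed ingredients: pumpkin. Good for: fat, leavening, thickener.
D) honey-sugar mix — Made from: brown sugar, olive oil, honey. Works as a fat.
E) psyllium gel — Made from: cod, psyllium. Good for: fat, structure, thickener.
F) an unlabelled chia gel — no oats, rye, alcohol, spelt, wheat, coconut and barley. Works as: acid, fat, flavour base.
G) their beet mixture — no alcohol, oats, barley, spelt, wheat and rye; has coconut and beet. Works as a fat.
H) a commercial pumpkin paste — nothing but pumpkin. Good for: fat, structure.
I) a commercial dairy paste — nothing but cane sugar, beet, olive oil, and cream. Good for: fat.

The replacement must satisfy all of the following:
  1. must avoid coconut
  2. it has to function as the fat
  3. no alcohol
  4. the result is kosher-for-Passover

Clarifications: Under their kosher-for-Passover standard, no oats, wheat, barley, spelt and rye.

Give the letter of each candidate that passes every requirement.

C, D, E, F, H, I

A: not usable as a fat; has wheat flour, so not kosher-for-Passover (and 1 more) — reject
B: has rolled oats, so not kosher-for-Passover; has wine, so not alcohol-free (and 1 more) — out
C: no alcohol, kosher-for-Passover — valid
D: only honey, brown sugar, and olive oil; none excluded — valid
E: all constraints satisfied — keep
F: works as a fat, no coconut, no alcohol — OK
G: has coconut, so not coconut-free — no
H: only pumpkin; none excluded — OK
I: cream and cane sugar etc. — none of it excluded — OK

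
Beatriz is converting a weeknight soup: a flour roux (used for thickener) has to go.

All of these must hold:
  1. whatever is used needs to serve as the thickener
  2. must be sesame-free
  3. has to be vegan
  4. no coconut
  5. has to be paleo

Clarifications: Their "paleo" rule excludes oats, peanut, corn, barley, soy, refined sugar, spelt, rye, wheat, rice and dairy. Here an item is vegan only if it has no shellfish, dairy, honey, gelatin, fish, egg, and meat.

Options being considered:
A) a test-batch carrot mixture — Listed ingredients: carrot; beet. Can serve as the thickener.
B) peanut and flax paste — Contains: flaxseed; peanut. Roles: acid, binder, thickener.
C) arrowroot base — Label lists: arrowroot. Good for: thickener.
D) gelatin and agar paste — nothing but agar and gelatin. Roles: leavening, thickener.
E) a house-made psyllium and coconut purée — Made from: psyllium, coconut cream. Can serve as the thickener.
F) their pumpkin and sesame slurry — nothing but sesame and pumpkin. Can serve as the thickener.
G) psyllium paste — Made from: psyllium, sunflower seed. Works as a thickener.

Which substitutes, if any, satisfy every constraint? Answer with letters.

A: all constraints satisfied — valid
B: has peanut, so not paleo — reject
C: no sesame, vegan — OK
D: has gelatin, so not vegan — no
E: has coconut cream, so not coconut-free — out
F: has sesame, so not sesame-free — no
G: only sunflower seed and psyllium; none excluded — valid

A, C, G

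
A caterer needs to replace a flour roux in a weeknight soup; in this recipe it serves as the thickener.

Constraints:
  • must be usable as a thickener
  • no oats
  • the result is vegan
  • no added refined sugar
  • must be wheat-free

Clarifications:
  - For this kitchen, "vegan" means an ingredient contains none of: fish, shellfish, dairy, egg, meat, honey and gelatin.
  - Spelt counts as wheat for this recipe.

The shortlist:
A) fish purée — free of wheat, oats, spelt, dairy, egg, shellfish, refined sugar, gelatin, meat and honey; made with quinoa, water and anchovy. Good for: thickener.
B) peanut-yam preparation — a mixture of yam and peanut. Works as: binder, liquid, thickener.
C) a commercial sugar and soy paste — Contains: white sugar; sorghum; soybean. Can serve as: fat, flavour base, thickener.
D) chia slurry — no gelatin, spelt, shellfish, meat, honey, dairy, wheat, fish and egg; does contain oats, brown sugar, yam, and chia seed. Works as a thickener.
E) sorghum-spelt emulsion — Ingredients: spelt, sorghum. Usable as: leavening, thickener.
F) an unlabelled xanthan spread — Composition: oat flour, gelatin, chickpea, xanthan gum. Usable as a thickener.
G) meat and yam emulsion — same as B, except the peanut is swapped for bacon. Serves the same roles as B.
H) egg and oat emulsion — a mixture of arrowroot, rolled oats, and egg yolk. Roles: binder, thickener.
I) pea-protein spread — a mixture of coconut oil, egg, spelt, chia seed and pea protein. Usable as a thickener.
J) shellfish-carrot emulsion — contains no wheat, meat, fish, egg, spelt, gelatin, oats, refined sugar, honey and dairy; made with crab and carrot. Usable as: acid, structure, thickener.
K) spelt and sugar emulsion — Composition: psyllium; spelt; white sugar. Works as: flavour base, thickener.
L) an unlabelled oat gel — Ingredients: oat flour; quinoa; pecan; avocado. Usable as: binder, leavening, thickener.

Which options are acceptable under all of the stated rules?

A: has anchovy, so not vegan — no
B: no oats, no refined sugar — keep
C: has white sugar, so not no-added-sugar — no
D: has brown sugar, so not no-added-sugar; has oats, so not oat-free — no
E: has spelt, so not wheat-free — out
F: has gelatin, so not vegan; has oat flour, so not oat-free — out
G: has bacon, so not vegan — no
H: has egg yolk, so not vegan; has rolled oats, so not oat-free — out
I: has egg, so not vegan; has spelt, so not wheat-free — out
J: has crab, so not vegan — out
K: has white sugar, so not no-added-sugar; has spelt, so not wheat-free — out
L: has oat flour, so not oat-free — no

B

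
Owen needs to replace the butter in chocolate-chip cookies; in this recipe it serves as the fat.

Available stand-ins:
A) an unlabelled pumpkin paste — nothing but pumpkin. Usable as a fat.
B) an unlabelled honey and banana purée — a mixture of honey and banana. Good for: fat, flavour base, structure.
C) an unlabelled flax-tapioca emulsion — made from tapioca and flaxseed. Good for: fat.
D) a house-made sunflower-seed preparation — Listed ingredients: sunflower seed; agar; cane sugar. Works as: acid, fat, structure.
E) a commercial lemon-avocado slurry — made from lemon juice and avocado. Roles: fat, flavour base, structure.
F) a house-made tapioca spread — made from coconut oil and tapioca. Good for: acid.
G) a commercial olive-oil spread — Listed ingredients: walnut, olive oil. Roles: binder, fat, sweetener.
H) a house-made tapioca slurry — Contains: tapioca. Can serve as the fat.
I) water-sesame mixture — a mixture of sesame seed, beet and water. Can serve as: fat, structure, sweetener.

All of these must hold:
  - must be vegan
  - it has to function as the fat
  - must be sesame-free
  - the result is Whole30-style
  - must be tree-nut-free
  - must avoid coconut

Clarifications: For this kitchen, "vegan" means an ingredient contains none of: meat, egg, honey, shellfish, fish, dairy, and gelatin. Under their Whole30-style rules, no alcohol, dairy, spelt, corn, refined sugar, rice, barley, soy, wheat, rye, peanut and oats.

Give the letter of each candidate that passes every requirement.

A, C, E, H

A: no sesame, no coconut — keep
B: has honey, so not vegan — no
C: every rule checks out — valid
D: has cane sugar, so not Whole30-style — reject
E: only avocado and lemon juice; none excluded — OK
F: not usable as a fat; has coconut oil, so not coconut-free — out
G: has walnut, so not tree-nut-free — no
H: no tree nuts, no sesame — valid
I: has sesame seed, so not sesame-free — reject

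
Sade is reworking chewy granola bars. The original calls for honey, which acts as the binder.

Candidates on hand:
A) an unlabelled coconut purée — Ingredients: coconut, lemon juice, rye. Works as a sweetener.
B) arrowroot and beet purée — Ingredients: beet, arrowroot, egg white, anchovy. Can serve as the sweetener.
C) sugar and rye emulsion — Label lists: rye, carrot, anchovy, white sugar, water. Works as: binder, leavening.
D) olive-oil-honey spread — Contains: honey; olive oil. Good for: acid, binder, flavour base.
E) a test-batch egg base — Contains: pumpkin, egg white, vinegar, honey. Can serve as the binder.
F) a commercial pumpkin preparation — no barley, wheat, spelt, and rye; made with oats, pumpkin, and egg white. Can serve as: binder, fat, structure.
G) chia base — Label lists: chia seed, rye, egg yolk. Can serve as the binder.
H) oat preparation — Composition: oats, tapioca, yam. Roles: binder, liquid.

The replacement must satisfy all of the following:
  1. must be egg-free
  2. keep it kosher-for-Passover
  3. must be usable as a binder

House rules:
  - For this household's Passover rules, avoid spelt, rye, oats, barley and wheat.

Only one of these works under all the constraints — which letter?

D

A: not usable as a binder; has rye, so not kosher-for-Passover — out
B: not usable as a binder; has egg white, so not egg-free — reject
C: has rye, so not kosher-for-Passover — reject
D: works as a binder, no egg, kosher-for-Passover — valid
E: has egg white, so not egg-free — no
F: has oats, so not kosher-for-Passover; has egg white, so not egg-free — out
G: has rye, so not kosher-for-Passover; has egg yolk, so not egg-free — out
H: has oats, so not kosher-for-Passover — reject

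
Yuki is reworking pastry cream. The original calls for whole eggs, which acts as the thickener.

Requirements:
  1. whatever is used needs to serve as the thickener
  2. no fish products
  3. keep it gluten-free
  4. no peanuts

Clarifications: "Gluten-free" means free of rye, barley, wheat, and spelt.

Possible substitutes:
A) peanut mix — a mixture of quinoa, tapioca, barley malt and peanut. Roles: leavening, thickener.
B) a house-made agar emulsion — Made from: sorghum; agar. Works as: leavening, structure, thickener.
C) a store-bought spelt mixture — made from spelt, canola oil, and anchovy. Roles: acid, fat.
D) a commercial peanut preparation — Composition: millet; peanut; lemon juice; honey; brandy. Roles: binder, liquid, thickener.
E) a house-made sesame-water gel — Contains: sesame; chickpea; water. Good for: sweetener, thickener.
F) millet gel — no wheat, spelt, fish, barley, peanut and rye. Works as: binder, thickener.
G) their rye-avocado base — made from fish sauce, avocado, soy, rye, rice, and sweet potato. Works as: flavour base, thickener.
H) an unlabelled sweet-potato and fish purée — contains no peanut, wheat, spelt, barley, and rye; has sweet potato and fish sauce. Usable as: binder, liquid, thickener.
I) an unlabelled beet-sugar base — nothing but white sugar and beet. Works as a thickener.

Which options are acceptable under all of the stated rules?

A: has barley malt, so not gluten-free; has peanut, so not peanut-free — out
B: nothing on the exclusion list — keep
C: not usable as a thickener; has spelt, so not gluten-free (and 1 more) — out
D: has peanut, so not peanut-free — no
E: works as a thickener, no peanut, gluten-free — OK
F: works as a thickener, no peanut, no fish — keep
G: has rye, so not gluten-free; has fish sauce, so not fish-free — no
H: has fish sauce, so not fish-free — out
I: only white sugar and beet; none excluded — valid

B, E, F, I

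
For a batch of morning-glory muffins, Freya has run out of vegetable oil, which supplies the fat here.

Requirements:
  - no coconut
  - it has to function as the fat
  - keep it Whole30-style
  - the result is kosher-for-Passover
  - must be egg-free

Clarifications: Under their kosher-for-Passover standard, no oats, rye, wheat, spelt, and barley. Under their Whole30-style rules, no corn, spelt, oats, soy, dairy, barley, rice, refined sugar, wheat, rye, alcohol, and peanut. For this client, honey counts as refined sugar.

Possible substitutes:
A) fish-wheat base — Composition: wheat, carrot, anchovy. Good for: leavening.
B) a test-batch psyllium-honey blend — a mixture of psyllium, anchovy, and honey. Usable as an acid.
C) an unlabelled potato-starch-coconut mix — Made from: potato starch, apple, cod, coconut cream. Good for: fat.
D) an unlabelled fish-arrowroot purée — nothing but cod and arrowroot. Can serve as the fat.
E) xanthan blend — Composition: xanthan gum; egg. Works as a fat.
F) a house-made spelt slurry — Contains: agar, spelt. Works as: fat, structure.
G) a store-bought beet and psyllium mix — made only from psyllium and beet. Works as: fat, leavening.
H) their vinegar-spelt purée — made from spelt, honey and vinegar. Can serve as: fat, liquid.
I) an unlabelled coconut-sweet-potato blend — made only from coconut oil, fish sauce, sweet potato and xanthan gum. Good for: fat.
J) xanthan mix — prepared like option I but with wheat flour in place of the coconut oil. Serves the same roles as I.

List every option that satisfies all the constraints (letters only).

A: not usable as a fat; has wheat, so not kosher-for-Passover (and 1 more) — out
B: not usable as a fat; has honey, so not Whole30-style — no
C: has coconut cream, so not coconut-free — reject
D: works as a fat, Whole30-style, no egg — keep
E: has egg, so not egg-free — reject
F: has spelt, so not kosher-for-Passover; has spelt, so not Whole30-style — reject
G: nothing on the exclusion list — keep
H: has spelt, so not kosher-for-Passover; has honey, so not Whole30-style — reject
I: has coconut oil, so not coconut-free — out
J: has wheat flour, so not kosher-for-Passover; has wheat flour, so not Whole30-style — reject

D, G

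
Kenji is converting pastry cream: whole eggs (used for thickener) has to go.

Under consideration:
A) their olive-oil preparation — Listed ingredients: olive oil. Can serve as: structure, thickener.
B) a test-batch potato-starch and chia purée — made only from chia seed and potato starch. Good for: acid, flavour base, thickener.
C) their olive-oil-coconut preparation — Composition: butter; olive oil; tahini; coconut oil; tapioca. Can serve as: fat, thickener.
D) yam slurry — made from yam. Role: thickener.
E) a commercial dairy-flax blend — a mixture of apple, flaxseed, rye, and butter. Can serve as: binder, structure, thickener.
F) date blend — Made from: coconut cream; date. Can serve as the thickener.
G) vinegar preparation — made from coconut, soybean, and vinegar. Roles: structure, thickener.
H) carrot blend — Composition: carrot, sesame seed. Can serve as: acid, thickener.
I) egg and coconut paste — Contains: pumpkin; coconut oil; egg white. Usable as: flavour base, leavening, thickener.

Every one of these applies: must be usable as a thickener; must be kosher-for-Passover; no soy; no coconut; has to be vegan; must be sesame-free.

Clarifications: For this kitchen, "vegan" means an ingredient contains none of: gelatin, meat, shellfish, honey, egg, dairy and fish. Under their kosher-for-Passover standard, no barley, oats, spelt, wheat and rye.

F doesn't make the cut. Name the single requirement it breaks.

usable as a thickener: satisfied
vegan: satisfied
kosher-for-Passover: satisfied
coconut-free: has coconut cream — fails
soy-free: satisfied
sesame-free: satisfied

coconut-free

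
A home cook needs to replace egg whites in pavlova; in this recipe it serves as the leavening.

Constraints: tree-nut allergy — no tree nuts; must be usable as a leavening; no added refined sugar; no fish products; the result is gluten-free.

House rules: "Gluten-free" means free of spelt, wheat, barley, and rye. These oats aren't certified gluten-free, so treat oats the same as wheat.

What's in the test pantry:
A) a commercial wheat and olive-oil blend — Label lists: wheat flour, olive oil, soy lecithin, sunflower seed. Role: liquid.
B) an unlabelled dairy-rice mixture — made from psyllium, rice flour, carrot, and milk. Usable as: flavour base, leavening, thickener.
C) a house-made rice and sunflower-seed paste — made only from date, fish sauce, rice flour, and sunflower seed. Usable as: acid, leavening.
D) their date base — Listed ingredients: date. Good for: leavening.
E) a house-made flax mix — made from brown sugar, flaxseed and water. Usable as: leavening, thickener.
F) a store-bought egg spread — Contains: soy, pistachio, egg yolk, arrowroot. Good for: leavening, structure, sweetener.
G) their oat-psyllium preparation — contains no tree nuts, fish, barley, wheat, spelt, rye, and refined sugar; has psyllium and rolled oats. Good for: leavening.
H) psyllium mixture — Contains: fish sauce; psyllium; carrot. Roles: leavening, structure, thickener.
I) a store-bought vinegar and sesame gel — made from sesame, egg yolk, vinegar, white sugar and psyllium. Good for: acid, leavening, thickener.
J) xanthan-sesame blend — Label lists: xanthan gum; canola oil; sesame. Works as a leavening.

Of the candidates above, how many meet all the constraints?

3

A: not usable as a leavening; has wheat flour, so not gluten-free — no
B: nothing on the exclusion list — valid
C: has fish sauce, so not fish-free — no
D: works as a leavening, no tree nuts, no fish — OK
E: has brown sugar, so not no-added-sugar — reject
F: has pistachio, so not tree-nut-free — reject
G: has rolled oats, so not gluten-free — reject
H: has fish sauce, so not fish-free — no
I: has white sugar, so not no-added-sugar — out
J: all constraints satisfied — keep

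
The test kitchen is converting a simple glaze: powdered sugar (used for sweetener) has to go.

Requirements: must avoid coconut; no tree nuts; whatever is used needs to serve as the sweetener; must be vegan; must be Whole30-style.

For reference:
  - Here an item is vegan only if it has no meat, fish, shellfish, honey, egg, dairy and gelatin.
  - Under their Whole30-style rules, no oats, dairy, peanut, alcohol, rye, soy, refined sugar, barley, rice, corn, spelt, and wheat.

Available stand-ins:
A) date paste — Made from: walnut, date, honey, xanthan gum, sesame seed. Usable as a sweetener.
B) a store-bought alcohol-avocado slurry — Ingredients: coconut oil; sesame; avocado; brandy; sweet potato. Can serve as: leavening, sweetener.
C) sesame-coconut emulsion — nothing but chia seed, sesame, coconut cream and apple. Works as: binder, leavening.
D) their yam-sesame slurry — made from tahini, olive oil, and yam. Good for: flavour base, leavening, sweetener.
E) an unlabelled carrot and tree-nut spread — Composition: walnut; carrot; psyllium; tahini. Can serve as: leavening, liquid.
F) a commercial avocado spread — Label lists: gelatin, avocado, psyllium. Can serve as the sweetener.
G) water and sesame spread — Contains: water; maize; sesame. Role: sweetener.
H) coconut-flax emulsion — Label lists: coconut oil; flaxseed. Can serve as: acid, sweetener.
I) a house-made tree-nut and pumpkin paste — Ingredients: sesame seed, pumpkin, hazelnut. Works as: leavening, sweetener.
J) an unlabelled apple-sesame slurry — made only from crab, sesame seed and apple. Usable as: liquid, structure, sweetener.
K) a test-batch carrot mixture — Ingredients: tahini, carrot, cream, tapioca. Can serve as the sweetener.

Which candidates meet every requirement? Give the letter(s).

A: has honey, so not vegan; has walnut, so not tree-nut-free — no
B: has brandy, so not Whole30-style; has coconut oil, so not coconut-free — out
C: not usable as a sweetener; has coconut cream, so not coconut-free — reject
D: every rule checks out — keep
E: not usable as a sweetener; has walnut, so not tree-nut-free — out
F: has gelatin, so not vegan — reject
G: has maize, so not Whole30-style — out
H: has coconut oil, so not coconut-free — reject
I: has hazelnut, so not tree-nut-free — reject
J: has crab, so not vegan — reject
K: has cream, so not vegan; has cream, so not Whole30-style — reject

D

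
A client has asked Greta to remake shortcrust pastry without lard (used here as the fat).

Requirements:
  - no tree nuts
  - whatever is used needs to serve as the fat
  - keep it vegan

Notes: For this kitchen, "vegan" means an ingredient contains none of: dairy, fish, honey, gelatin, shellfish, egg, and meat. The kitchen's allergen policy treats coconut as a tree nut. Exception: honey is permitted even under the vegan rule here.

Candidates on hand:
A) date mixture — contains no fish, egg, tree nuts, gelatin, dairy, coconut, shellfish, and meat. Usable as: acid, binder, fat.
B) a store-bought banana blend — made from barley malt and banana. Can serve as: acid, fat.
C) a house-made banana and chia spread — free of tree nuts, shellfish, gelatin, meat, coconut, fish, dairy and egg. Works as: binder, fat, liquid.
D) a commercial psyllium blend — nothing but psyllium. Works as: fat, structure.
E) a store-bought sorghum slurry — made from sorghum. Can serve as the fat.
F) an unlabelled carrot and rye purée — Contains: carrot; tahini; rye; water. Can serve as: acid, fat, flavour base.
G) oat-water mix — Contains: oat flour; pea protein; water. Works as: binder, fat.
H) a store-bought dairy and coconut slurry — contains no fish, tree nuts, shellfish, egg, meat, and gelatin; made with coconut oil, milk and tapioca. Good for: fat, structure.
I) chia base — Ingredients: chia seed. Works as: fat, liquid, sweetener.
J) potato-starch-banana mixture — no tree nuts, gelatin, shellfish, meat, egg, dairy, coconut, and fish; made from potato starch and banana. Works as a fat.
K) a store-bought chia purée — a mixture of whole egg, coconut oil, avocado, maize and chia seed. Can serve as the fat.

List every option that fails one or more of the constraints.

H, K

A: nothing on the exclusion list — OK
B: every rule checks out — keep
C: vegan, tree-nut-free — valid
D: works as a fat, vegan, tree-nut-free — valid
E: only sorghum; none excluded — valid
F: works as a fat, vegan, tree-nut-free — valid
G: only oat flour, pea protein and water; none excluded — valid
H: has milk, so not vegan; has coconut oil, so not tree-nut-free — out
I: works as a fat, vegan, tree-nut-free — OK
J: vegan, tree-nut-free — keep
K: has whole egg, so not vegan; has coconut oil, so not tree-nut-free — reject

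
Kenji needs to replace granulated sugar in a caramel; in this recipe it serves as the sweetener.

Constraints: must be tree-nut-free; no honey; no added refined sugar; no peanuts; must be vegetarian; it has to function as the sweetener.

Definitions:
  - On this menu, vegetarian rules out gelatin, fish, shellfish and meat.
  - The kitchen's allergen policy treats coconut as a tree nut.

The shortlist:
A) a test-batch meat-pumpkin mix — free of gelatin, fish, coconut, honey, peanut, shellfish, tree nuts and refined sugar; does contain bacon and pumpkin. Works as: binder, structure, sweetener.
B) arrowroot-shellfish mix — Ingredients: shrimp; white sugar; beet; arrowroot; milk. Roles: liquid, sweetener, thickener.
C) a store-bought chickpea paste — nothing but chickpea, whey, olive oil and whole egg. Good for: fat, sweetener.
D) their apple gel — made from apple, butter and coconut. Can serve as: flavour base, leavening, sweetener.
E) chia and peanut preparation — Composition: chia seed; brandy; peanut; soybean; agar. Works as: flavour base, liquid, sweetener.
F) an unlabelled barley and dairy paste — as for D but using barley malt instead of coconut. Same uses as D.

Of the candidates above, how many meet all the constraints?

A: has bacon, so not vegetarian — out
B: has shrimp, so not vegetarian; has white sugar, so not no-added-sugar — out
C: whey and whole egg etc. — none of it excluded — valid
D: has coconut, so not tree-nut-free — out
E: has peanut, so not peanut-free — reject
F: all constraints satisfied — OK

2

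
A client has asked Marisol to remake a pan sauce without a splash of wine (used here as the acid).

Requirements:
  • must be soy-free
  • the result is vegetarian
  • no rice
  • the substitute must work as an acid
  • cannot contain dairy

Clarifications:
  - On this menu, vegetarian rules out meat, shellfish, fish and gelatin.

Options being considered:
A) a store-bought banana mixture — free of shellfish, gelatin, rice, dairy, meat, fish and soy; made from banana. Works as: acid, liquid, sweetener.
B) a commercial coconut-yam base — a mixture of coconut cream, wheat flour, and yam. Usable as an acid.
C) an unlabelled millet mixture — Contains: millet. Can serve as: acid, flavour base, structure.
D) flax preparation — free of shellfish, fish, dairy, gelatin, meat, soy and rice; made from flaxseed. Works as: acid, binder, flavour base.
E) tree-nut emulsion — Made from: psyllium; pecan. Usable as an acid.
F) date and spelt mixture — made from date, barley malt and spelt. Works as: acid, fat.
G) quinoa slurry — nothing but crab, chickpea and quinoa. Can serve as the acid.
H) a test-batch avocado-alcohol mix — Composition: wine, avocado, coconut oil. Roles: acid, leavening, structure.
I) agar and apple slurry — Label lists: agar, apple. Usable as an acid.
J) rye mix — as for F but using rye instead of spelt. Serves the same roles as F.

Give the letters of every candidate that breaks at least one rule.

G

A: nothing on the exclusion list — OK
B: only coconut cream, wheat flour and yam; none excluded — valid
C: nothing on the exclusion list — OK
D: no dairy, no soy — keep
E: only pecan and psyllium; none excluded — valid
F: all constraints satisfied — OK
G: has crab, so not vegetarian — reject
H: only wine, coconut oil and avocado; none excluded — keep
I: works as an acid, no soy, vegetarian — valid
J: works as an acid, vegetarian, no soy — OK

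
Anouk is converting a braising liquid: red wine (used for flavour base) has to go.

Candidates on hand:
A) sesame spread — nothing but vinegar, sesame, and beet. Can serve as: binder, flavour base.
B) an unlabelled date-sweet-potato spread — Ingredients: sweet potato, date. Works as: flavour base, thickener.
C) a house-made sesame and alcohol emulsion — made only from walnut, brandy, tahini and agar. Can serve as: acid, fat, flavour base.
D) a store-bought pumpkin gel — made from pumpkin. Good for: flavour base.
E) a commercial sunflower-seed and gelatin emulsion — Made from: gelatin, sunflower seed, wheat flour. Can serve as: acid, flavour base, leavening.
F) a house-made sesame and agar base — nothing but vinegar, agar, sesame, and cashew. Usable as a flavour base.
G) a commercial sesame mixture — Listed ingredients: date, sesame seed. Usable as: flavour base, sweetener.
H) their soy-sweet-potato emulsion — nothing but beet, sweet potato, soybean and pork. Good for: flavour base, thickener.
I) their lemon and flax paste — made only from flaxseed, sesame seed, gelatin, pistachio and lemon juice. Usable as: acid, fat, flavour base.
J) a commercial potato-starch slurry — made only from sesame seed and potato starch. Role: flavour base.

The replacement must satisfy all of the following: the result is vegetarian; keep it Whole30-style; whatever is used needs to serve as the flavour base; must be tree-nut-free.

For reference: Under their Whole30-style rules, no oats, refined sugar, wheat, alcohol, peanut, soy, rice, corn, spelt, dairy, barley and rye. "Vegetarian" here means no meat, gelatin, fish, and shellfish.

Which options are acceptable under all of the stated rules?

A, B, D, G, J

A: Whole30-style, vegetarian — valid
B: nothing on the exclusion list — valid
C: has brandy, so not Whole30-style; has walnut, so not tree-nut-free — no
D: all constraints satisfied — valid
E: has wheat flour, so not Whole30-style; has gelatin, so not vegetarian — reject
F: has cashew, so not tree-nut-free — out
G: every rule checks out — valid
H: has soybean, so not Whole30-style; has pork, so not vegetarian — no
I: has gelatin, so not vegetarian; has pistachio, so not tree-nut-free — out
J: all constraints satisfied — valid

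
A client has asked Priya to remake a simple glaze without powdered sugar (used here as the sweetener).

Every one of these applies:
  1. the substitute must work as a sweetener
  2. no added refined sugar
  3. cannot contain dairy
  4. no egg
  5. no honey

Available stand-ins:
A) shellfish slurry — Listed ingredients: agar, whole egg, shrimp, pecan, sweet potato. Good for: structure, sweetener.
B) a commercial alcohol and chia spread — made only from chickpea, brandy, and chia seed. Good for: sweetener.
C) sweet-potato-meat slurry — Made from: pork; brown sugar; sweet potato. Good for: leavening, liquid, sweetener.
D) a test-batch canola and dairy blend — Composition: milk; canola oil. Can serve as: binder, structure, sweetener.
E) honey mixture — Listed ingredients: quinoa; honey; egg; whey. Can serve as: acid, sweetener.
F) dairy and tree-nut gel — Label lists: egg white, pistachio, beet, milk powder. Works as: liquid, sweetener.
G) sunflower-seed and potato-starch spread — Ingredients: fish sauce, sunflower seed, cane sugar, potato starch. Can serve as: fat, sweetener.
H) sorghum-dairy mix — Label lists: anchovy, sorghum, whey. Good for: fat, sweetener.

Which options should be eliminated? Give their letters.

A: has whole egg, so not egg-free — out
B: nothing on the exclusion list — valid
C: has brown sugar, so not no-added-sugar — out
D: has milk, so not dairy-free — reject
E: has egg, so not egg-free; has whey, so not dairy-free (and 1 more) — reject
F: has egg white, so not egg-free; has milk powder, so not dairy-free — reject
G: has cane sugar, so not no-added-sugar — reject
H: has whey, so not dairy-free — out

A, C, D, E, F, G, H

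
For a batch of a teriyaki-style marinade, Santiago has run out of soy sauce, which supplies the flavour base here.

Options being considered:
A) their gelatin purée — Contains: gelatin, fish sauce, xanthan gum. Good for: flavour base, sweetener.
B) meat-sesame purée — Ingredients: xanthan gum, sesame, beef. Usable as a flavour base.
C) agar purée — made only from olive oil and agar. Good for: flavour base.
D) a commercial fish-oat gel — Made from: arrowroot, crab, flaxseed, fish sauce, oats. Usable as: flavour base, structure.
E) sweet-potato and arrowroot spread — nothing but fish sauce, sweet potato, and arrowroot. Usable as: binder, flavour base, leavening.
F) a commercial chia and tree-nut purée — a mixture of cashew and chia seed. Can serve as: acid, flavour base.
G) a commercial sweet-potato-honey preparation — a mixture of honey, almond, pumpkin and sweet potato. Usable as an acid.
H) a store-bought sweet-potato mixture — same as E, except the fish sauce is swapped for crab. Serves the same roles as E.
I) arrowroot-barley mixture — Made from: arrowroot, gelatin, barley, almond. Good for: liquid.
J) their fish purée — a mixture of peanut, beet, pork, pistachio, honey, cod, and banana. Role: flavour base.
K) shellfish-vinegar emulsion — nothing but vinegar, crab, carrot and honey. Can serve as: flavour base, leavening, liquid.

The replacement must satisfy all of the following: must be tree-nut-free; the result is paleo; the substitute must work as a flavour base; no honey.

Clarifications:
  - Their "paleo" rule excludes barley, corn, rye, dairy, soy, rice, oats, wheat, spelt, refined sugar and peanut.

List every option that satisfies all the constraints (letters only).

A: works as a flavour base, no tree nuts, paleo — keep
B: only beef, sesame, and xanthan gum; none excluded — OK
C: only agar and olive oil; none excluded — valid
D: has oats, so not paleo — reject
E: every rule checks out — keep
F: has cashew, so not tree-nut-free — out
G: not usable as a flavour base; has almond, so not tree-nut-free (and 1 more) — reject
H: works as a flavour base, no tree nuts, paleo — valid
I: not usable as a flavour base; has barley, so not paleo (and 1 more) — out
J: has peanut, so not paleo; has pistachio, so not tree-nut-free (and 1 more) — out
K: has honey, so not honey-free — reject

A, B, C, E, H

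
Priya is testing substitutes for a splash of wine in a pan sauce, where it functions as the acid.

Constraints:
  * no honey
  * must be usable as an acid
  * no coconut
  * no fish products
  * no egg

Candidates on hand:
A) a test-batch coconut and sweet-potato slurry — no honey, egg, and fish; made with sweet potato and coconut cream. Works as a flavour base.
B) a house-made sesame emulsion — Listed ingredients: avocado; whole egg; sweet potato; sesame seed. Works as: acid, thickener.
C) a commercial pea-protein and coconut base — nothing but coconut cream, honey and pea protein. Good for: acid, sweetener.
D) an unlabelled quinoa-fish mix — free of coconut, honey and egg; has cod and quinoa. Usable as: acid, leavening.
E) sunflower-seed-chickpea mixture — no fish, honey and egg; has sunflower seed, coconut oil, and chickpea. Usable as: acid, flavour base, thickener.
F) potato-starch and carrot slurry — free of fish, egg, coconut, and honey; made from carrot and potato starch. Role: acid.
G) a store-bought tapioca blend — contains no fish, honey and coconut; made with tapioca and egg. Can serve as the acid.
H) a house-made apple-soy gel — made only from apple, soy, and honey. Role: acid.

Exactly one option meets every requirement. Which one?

A: not usable as an acid; has coconut cream, so not coconut-free — out
B: has whole egg, so not egg-free — reject
C: has coconut cream, so not coconut-free; has honey, so not honey-free — no
D: has cod, so not fish-free — no
E: has coconut oil, so not coconut-free — out
F: all constraints satisfied — keep
G: has egg, so not egg-free — out
H: has honey, so not honey-free — reject

F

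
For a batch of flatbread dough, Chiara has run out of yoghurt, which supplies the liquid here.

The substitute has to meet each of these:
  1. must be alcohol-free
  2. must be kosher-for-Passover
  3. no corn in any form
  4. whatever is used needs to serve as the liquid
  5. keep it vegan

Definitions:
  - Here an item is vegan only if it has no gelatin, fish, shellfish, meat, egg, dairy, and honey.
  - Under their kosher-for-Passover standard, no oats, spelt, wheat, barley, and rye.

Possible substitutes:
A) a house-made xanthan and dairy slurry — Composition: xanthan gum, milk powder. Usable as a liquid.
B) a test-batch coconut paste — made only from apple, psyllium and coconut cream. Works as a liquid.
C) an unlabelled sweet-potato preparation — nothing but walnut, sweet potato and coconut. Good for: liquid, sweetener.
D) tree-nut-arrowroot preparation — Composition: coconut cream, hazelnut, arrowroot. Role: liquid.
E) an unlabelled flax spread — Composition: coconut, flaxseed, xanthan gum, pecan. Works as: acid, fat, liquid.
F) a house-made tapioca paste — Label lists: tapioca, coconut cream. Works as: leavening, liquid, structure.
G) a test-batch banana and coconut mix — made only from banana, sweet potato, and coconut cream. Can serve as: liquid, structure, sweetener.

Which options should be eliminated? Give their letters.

A

A: has milk powder, so not vegan — no
B: only coconut cream, apple and psyllium; none excluded — OK
C: vegan, no alcohol — OK
D: only coconut cream, hazelnut and arrowroot; none excluded — OK
E: vegan, kosher-for-Passover — valid
F: kosher-for-Passover, no alcohol — valid
G: no alcohol, no corn — valid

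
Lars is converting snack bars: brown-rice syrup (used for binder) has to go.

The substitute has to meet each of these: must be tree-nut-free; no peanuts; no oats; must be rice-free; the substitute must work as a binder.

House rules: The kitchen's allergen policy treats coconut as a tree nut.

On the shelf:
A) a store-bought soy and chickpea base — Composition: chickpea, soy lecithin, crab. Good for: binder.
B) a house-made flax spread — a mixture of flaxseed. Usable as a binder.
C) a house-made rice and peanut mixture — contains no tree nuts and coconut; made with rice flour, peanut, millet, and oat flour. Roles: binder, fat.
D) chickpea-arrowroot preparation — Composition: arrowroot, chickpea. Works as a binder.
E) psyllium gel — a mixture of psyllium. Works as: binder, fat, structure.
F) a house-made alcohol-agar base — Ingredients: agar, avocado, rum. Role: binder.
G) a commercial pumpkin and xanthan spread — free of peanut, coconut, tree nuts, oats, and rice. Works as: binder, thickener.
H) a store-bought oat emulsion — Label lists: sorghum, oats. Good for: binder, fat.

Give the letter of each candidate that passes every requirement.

A, B, D, E, F, G

A: only crab, soy lecithin, and chickpea; none excluded — keep
B: only flaxseed; none excluded — valid
C: has peanut, so not peanut-free; has oat flour, so not oat-free (and 1 more) — reject
D: tree-nut-free, no oats — keep
E: all constraints satisfied — valid
F: every rule checks out — keep
G: works as a binder, tree-nut-free, no peanut — keep
H: has oats, so not oat-free — no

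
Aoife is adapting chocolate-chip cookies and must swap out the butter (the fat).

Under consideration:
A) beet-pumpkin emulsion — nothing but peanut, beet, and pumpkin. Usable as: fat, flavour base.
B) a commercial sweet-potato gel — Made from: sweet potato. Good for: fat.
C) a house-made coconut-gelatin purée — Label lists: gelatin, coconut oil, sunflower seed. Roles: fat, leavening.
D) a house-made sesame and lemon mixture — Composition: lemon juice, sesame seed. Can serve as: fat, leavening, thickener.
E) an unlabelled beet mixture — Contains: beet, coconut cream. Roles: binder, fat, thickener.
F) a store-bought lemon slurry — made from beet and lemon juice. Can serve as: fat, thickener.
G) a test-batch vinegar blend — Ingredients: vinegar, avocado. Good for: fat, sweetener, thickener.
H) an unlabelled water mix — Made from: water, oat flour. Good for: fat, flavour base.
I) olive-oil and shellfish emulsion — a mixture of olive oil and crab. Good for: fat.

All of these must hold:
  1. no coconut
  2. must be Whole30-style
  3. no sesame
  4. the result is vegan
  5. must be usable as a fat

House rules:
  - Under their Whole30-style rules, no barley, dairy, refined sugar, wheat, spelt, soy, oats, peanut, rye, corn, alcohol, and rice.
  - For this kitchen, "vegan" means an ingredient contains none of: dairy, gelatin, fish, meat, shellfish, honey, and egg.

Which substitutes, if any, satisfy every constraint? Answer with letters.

A: has peanut, so not Whole30-style — out
B: works as a fat, vegan, no coconut — keep
C: has gelatin, so not vegan; has coconut oil, so not coconut-free — out
D: has sesame seed, so not sesame-free — no
E: has coconut cream, so not coconut-free — out
F: all constraints satisfied — OK
G: only vinegar and avocado; none excluded — valid
H: has oat flour, so not Whole30-style — reject
I: has crab, so not vegan — out

B, F, G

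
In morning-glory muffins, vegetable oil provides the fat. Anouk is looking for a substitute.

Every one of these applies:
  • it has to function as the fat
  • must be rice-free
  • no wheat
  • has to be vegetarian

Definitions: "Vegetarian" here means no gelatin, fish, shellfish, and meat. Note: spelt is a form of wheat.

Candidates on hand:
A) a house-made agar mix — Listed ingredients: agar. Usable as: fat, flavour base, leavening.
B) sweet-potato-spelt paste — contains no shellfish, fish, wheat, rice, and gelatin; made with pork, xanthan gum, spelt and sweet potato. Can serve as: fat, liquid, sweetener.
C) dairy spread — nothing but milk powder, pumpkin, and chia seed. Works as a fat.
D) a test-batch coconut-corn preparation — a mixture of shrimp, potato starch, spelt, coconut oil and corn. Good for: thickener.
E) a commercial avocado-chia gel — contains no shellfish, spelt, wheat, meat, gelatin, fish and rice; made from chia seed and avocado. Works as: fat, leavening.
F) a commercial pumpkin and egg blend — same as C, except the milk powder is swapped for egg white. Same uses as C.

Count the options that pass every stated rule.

A: only agar; none excluded — valid
B: has pork, so not vegetarian; has spelt, so not wheat-free — no
C: only milk powder, chia seed and pumpkin; none excluded — keep
D: not usable as a fat; has shrimp, so not vegetarian (and 1 more) — reject
E: wheat-free, vegetarian — OK
F: nothing on the exclusion list — OK

4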